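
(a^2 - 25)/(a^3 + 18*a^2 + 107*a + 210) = (a - 5)/(a^2 + 13*a + 42)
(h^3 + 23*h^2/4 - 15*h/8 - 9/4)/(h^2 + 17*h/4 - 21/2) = (8*h^2 - 2*h - 3)/(2*(4*h - 7))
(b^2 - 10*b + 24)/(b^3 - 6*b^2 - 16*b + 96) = 1/(b + 4)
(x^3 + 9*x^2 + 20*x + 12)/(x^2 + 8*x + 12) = x + 1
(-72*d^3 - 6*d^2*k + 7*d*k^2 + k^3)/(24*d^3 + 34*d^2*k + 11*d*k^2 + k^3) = (-3*d + k)/(d + k)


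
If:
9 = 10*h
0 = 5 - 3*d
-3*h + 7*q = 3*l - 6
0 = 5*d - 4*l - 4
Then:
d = 5/3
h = 9/10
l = 13/12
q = -1/140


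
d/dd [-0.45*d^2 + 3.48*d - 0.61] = 3.48 - 0.9*d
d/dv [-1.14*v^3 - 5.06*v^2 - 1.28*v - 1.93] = -3.42*v^2 - 10.12*v - 1.28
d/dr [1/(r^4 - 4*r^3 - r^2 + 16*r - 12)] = 2*(-2*r^3 + 6*r^2 + r - 8)/(-r^4 + 4*r^3 + r^2 - 16*r + 12)^2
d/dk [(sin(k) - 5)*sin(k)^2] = (3*sin(k) - 10)*sin(k)*cos(k)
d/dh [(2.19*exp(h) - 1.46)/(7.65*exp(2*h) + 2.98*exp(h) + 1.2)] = (-16.7535*exp(2*h) + 22.338*exp(h) + 6.9788)*exp(h)/(58.5225*exp(4*h) + 45.594*exp(3*h) + 27.2404*exp(2*h) + 7.152*exp(h) + 1.44)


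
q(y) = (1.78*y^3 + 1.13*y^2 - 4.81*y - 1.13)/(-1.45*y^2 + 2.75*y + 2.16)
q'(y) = (2.9*y - 2.75)*(1.78*y^3 + 1.13*y^2 - 4.81*y - 1.13)/(-1.45*y^2 + 2.75*y + 2.16)^2 + (5.34*y^2 + 2.26*y - 4.81)/(-1.45*y^2 + 2.75*y + 2.16) = (-2.581*y^4 + 9.79*y^3 + 7.6674*y^2 + 1.6046*y - 7.2821)/(2.1025*y^4 - 7.975*y^3 + 1.2985*y^2 + 11.88*y + 4.6656)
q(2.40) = 45.20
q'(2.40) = 543.29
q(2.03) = 4.90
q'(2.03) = 21.02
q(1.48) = -0.00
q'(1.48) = 3.35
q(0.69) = -0.99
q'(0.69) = 0.01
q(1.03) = -0.85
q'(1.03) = 0.86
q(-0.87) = -2.06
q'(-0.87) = -6.11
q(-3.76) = 2.15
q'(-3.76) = -1.14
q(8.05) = -13.81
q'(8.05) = -1.08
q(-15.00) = 15.55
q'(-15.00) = -1.21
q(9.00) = -14.85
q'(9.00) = -1.12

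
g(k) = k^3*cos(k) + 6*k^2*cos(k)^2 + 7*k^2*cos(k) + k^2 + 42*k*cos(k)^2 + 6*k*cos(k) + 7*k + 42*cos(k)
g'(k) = -k^3*sin(k) - 12*k^2*sin(k)*cos(k) - 7*k^2*sin(k) + 3*k^2*cos(k) - 84*k*sin(k)*cos(k) - 6*k*sin(k) + 12*k*cos(k)^2 + 14*k*cos(k) + 2*k - 42*sin(k) + 42*cos(k)^2 + 6*cos(k) + 7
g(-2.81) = -129.98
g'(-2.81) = 80.35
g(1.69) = 6.78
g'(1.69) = -48.89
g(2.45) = 18.20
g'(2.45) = 73.49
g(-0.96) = 6.74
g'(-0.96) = 13.98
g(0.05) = 44.73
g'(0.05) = 53.97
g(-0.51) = 17.02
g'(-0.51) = 35.91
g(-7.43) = -4.39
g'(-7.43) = 2.35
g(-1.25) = 2.24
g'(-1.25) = 20.49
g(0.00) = 42.00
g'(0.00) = 55.00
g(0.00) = 42.00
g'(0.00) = 55.00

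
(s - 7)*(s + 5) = s^2 - 2*s - 35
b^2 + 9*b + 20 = (b + 4)*(b + 5)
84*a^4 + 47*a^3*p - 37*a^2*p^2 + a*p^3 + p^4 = (-4*a + p)*(-3*a + p)*(a + p)*(7*a + p)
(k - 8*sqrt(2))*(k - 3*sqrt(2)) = k^2 - 11*sqrt(2)*k + 48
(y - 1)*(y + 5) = y^2 + 4*y - 5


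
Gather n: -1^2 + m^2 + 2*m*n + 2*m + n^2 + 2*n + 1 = m^2 + 2*m + n^2 + n*(2*m + 2)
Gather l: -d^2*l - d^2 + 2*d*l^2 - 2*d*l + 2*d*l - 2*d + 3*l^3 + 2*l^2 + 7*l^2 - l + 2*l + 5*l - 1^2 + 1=-d^2 - 2*d + 3*l^3 + l^2*(2*d + 9) + l*(6 - d^2)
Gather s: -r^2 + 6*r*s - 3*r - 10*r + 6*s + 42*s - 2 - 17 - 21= -r^2 - 13*r + s*(6*r + 48) - 40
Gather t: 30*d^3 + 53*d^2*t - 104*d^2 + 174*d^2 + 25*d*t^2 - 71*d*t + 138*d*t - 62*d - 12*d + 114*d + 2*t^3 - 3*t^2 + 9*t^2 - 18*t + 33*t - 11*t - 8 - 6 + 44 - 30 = 30*d^3 + 70*d^2 + 40*d + 2*t^3 + t^2*(25*d + 6) + t*(53*d^2 + 67*d + 4)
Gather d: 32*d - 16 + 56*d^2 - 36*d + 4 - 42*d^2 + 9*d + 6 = 14*d^2 + 5*d - 6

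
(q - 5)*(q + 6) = q^2 + q - 30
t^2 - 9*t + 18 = (t - 6)*(t - 3)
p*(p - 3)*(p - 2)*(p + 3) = p^4 - 2*p^3 - 9*p^2 + 18*p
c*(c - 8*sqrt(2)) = c^2 - 8*sqrt(2)*c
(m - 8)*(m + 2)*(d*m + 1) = d*m^3 - 6*d*m^2 - 16*d*m + m^2 - 6*m - 16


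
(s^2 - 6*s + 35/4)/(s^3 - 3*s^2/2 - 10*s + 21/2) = (s - 5/2)/(s^2 + 2*s - 3)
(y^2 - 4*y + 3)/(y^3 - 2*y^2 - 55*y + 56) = (y - 3)/(y^2 - y - 56)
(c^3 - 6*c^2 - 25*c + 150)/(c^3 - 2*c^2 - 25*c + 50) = (c - 6)/(c - 2)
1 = 1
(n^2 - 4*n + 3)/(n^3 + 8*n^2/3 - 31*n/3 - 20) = 3*(n - 1)/(3*n^2 + 17*n + 20)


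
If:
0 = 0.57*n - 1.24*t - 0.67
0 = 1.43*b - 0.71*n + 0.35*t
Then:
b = 0.835357624831309*t + 0.583609373083057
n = 2.17543859649123*t + 1.17543859649123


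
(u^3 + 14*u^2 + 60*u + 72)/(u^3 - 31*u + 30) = (u^2 + 8*u + 12)/(u^2 - 6*u + 5)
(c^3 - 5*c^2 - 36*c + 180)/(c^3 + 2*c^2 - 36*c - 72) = (c - 5)/(c + 2)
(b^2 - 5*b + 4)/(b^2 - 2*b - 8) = (b - 1)/(b + 2)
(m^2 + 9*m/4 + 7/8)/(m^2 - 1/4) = (4*m + 7)/(2*(2*m - 1))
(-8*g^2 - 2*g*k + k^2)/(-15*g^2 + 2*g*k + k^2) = (-8*g^2 - 2*g*k + k^2)/(-15*g^2 + 2*g*k + k^2)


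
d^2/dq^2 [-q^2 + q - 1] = -2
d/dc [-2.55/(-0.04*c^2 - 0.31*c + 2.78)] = (-0.204*c - 0.7905)/(0.04*c^2 + 0.31*c - 2.78)^2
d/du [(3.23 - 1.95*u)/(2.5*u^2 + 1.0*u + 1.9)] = (4.875*u^2 - 16.15*u - 6.935)/(6.25*u^4 + 5.0*u^3 + 10.5*u^2 + 3.8*u + 3.61)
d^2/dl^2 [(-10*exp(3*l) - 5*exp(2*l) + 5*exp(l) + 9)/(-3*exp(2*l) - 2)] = (90*exp(6*l) + 75*exp(4*l) - 444*exp(3*l) + 540*exp(2*l) + 296*exp(l) - 20)*exp(l)/(27*exp(6*l) + 54*exp(4*l) + 36*exp(2*l) + 8)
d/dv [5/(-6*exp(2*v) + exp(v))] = 5*(12*exp(v) - 1)*exp(-v)/(6*exp(v) - 1)^2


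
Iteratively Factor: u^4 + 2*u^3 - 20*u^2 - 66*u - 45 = (u + 3)*(u^3 - u^2 - 17*u - 15) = (u - 5)*(u + 3)*(u^2 + 4*u + 3) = (u - 5)*(u + 3)^2*(u + 1)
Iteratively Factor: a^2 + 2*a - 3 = (a - 1)*(a + 3)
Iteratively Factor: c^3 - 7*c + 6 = (c - 1)*(c^2 + c - 6) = (c - 2)*(c - 1)*(c + 3)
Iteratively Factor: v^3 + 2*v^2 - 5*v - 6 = (v + 1)*(v^2 + v - 6) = (v - 2)*(v + 1)*(v + 3)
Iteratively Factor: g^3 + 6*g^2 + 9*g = (g + 3)*(g^2 + 3*g) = (g + 3)^2*(g)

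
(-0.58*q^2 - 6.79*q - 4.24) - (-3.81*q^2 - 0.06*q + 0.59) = 3.23*q^2 - 6.73*q - 4.83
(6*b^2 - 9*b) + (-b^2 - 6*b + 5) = 5*b^2 - 15*b + 5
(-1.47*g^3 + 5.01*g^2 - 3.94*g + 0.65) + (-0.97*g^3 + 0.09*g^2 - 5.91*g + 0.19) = -2.44*g^3 + 5.1*g^2 - 9.85*g + 0.84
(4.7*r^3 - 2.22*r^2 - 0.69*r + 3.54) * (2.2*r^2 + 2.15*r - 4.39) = 10.34*r^5 + 5.221*r^4 - 26.924*r^3 + 16.0503*r^2 + 10.6401*r - 15.5406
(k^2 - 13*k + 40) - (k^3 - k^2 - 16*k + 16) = -k^3 + 2*k^2 + 3*k + 24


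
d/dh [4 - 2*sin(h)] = -2*cos(h)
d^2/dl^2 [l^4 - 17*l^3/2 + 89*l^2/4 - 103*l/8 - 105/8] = 12*l^2 - 51*l + 89/2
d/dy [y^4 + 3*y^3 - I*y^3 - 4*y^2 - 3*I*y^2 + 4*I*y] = 4*y^3 + y^2*(9 - 3*I) + y*(-8 - 6*I) + 4*I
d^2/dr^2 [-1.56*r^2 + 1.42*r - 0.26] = -3.12000000000000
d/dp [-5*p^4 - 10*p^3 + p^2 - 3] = 2*p*(-10*p^2 - 15*p + 1)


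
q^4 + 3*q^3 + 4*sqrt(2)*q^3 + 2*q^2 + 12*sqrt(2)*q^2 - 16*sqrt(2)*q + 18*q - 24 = (q - 1)*(q + 4)*(q + sqrt(2))*(q + 3*sqrt(2))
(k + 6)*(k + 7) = k^2 + 13*k + 42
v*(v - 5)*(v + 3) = v^3 - 2*v^2 - 15*v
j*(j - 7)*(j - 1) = j^3 - 8*j^2 + 7*j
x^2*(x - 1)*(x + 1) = x^4 - x^2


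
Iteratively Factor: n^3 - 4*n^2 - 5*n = (n)*(n^2 - 4*n - 5) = n*(n - 5)*(n + 1)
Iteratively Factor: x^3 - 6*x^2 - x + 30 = (x + 2)*(x^2 - 8*x + 15) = (x - 3)*(x + 2)*(x - 5)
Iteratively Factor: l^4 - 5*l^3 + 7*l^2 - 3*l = (l - 1)*(l^3 - 4*l^2 + 3*l) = (l - 1)^2*(l^2 - 3*l) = (l - 3)*(l - 1)^2*(l)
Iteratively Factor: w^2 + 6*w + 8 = (w + 4)*(w + 2)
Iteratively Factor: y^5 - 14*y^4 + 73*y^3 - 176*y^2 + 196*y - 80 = (y - 1)*(y^4 - 13*y^3 + 60*y^2 - 116*y + 80) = (y - 4)*(y - 1)*(y^3 - 9*y^2 + 24*y - 20) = (y - 4)*(y - 2)*(y - 1)*(y^2 - 7*y + 10) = (y - 5)*(y - 4)*(y - 2)*(y - 1)*(y - 2)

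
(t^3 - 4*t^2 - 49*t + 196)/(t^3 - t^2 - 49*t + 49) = (t - 4)/(t - 1)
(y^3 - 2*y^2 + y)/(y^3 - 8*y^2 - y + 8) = y*(y - 1)/(y^2 - 7*y - 8)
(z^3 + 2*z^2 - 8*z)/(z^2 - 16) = z*(z - 2)/(z - 4)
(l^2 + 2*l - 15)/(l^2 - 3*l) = (l + 5)/l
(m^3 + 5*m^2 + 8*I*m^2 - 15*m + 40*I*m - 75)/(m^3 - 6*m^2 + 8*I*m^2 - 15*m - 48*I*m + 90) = (m + 5)/(m - 6)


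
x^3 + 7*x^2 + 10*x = x*(x + 2)*(x + 5)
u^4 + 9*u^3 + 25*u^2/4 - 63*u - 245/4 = (u - 5/2)*(u + 1)*(u + 7/2)*(u + 7)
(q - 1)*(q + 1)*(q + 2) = q^3 + 2*q^2 - q - 2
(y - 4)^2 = y^2 - 8*y + 16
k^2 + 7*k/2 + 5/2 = (k + 1)*(k + 5/2)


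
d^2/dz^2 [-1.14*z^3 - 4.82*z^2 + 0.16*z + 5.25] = -6.84*z - 9.64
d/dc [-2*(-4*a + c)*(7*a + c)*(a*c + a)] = 2*a*(28*a^2 - 6*a*c - 3*a - 3*c^2 - 2*c)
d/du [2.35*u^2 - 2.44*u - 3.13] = 4.7*u - 2.44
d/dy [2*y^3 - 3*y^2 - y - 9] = 6*y^2 - 6*y - 1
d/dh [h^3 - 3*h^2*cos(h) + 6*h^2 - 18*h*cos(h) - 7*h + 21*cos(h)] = 3*h^2*sin(h) + 3*h^2 + 18*h*sin(h) - 6*h*cos(h) + 12*h - 21*sin(h) - 18*cos(h) - 7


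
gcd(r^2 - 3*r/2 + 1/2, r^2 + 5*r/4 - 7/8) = r - 1/2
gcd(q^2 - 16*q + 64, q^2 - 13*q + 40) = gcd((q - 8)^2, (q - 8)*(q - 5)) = q - 8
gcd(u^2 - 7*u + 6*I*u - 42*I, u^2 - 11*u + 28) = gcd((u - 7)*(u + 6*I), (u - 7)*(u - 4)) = u - 7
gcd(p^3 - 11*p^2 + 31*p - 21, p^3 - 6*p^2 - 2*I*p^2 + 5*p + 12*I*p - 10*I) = p - 1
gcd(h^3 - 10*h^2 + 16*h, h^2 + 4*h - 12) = h - 2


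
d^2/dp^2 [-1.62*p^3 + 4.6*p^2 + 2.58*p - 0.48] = 9.2 - 9.72*p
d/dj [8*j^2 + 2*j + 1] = 16*j + 2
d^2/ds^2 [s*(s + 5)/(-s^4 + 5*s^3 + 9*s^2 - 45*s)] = 2*(-3*s^5 - 15*s^4 + 166*s^3 + 30*s^2 - 675*s - 1935)/(s^9 - 15*s^8 + 48*s^7 + 280*s^6 - 1782*s^5 - 270*s^4 + 17496*s^3 - 19440*s^2 - 54675*s + 91125)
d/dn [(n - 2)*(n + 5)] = 2*n + 3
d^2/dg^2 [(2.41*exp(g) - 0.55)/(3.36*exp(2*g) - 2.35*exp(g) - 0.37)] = (27.207936*exp(4*g) - 5.80776*exp(3*g) + 31.005072*exp(2*g) - 7.86791*exp(g) + 0.808154)*exp(g)/(37.933056*exp(6*g) - 79.59168*exp(5*g) + 43.135344*exp(4*g) + 4.551245*exp(3*g) - 4.750023*exp(2*g) - 0.965145*exp(g) - 0.050653)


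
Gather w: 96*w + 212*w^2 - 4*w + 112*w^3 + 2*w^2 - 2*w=112*w^3 + 214*w^2 + 90*w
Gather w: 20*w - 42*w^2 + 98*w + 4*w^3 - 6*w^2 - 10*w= 4*w^3 - 48*w^2 + 108*w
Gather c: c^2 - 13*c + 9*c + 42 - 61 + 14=c^2 - 4*c - 5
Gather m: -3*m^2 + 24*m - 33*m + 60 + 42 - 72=-3*m^2 - 9*m + 30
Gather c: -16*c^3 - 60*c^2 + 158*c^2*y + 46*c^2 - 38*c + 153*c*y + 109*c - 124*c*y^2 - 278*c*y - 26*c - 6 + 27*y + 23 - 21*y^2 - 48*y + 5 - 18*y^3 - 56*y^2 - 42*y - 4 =-16*c^3 + c^2*(158*y - 14) + c*(-124*y^2 - 125*y + 45) - 18*y^3 - 77*y^2 - 63*y + 18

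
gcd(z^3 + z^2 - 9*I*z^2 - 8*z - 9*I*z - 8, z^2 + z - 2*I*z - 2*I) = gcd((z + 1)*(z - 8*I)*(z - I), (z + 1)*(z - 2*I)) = z + 1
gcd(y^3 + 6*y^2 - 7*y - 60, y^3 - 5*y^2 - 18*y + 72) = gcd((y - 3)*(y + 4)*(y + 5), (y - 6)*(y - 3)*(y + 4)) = y^2 + y - 12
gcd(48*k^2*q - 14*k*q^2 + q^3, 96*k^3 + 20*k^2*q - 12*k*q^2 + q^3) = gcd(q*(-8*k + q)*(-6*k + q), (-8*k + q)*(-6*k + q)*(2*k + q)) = 48*k^2 - 14*k*q + q^2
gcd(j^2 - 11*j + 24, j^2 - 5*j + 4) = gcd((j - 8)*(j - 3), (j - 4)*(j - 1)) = 1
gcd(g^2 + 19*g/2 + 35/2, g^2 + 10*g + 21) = g + 7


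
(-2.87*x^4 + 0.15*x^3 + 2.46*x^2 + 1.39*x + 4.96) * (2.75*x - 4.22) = -7.8925*x^5 + 12.5239*x^4 + 6.132*x^3 - 6.5587*x^2 + 7.7742*x - 20.9312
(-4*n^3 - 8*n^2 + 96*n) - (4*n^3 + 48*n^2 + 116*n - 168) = -8*n^3 - 56*n^2 - 20*n + 168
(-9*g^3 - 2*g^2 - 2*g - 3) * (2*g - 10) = -18*g^4 + 86*g^3 + 16*g^2 + 14*g + 30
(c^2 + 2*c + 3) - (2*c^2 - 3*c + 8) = -c^2 + 5*c - 5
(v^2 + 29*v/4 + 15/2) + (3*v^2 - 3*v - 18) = 4*v^2 + 17*v/4 - 21/2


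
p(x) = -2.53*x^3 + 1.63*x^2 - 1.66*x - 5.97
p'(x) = -7.59*x^2 + 3.26*x - 1.66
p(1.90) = -20.59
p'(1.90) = -22.87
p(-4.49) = 263.36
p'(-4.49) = -169.31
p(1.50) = -13.33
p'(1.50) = -13.85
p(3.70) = -117.95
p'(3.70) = -93.51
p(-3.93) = 179.30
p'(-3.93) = -131.70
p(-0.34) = -5.12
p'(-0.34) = -3.65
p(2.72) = -49.34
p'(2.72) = -48.95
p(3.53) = -102.81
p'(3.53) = -84.73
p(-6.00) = 609.15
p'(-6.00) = -294.46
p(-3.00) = 81.99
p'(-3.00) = -79.75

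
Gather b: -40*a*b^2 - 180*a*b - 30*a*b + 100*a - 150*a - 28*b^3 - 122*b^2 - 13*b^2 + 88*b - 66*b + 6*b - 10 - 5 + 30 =-50*a - 28*b^3 + b^2*(-40*a - 135) + b*(28 - 210*a) + 15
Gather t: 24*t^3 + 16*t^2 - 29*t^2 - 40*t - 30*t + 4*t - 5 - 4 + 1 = 24*t^3 - 13*t^2 - 66*t - 8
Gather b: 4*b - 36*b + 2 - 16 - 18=-32*b - 32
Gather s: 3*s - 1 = 3*s - 1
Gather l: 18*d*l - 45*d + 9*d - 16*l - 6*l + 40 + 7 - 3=-36*d + l*(18*d - 22) + 44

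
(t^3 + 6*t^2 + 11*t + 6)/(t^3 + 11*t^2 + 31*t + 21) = (t + 2)/(t + 7)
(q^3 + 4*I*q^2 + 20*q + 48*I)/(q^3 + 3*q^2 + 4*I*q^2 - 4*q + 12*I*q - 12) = (q^2 + 2*I*q + 24)/(q^2 + q*(3 + 2*I) + 6*I)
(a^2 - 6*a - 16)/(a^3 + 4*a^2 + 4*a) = (a - 8)/(a*(a + 2))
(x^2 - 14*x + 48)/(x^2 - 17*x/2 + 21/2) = 2*(x^2 - 14*x + 48)/(2*x^2 - 17*x + 21)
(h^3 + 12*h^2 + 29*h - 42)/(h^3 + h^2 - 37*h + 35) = (h + 6)/(h - 5)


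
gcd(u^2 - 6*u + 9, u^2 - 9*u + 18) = u - 3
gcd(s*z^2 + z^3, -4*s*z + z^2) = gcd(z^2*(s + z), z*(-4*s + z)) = z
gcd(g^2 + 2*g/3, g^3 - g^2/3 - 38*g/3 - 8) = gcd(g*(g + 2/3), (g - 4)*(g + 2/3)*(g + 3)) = g + 2/3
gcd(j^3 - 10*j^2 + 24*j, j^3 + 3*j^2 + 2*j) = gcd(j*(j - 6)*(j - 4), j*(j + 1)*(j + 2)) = j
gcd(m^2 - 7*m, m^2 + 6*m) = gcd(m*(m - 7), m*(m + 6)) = m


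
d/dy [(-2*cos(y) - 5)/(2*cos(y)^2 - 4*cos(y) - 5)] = 2*(-10*cos(y) - cos(2*y) + 4)*sin(y)/(4*cos(y) - cos(2*y) + 4)^2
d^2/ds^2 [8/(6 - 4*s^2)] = 48*(-2*s^2 - 1)/(2*s^2 - 3)^3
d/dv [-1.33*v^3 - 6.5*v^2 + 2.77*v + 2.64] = -3.99*v^2 - 13.0*v + 2.77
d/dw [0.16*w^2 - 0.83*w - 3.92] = 0.32*w - 0.83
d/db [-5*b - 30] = -5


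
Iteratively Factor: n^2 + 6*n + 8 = (n + 4)*(n + 2)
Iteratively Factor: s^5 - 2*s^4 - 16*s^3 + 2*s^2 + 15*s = (s - 5)*(s^4 + 3*s^3 - s^2 - 3*s) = (s - 5)*(s + 1)*(s^3 + 2*s^2 - 3*s) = (s - 5)*(s - 1)*(s + 1)*(s^2 + 3*s) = (s - 5)*(s - 1)*(s + 1)*(s + 3)*(s)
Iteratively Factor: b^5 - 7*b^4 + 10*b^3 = (b - 2)*(b^4 - 5*b^3) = b*(b - 2)*(b^3 - 5*b^2) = b*(b - 5)*(b - 2)*(b^2) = b^2*(b - 5)*(b - 2)*(b)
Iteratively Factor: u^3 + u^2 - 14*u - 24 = (u + 2)*(u^2 - u - 12) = (u - 4)*(u + 2)*(u + 3)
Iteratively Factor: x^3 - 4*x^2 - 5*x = (x - 5)*(x^2 + x) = (x - 5)*(x + 1)*(x)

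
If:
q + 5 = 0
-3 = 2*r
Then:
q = -5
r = -3/2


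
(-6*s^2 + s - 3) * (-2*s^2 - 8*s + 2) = 12*s^4 + 46*s^3 - 14*s^2 + 26*s - 6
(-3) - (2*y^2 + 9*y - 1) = -2*y^2 - 9*y - 2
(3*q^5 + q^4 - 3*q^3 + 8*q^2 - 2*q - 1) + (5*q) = 3*q^5 + q^4 - 3*q^3 + 8*q^2 + 3*q - 1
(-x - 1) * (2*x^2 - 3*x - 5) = -2*x^3 + x^2 + 8*x + 5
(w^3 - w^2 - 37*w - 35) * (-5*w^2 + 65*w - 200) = -5*w^5 + 70*w^4 - 80*w^3 - 2030*w^2 + 5125*w + 7000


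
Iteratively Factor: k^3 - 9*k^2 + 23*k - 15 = (k - 3)*(k^2 - 6*k + 5) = (k - 5)*(k - 3)*(k - 1)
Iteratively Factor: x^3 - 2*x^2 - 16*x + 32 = (x - 4)*(x^2 + 2*x - 8) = (x - 4)*(x + 4)*(x - 2)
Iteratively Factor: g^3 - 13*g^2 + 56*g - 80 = (g - 5)*(g^2 - 8*g + 16) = (g - 5)*(g - 4)*(g - 4)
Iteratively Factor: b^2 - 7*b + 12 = (b - 4)*(b - 3)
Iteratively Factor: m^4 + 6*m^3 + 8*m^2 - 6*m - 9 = (m + 3)*(m^3 + 3*m^2 - m - 3) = (m + 3)^2*(m^2 - 1) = (m + 1)*(m + 3)^2*(m - 1)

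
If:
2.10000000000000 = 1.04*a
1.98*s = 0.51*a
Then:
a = 2.02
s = 0.52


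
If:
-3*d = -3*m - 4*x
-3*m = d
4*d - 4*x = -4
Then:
No Solution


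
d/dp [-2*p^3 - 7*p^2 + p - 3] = -6*p^2 - 14*p + 1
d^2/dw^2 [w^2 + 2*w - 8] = 2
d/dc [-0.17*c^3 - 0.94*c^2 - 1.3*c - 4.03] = -0.51*c^2 - 1.88*c - 1.3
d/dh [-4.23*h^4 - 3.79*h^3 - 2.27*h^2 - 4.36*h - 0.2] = -16.92*h^3 - 11.37*h^2 - 4.54*h - 4.36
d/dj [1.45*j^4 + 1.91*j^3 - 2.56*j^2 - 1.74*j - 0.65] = 5.8*j^3 + 5.73*j^2 - 5.12*j - 1.74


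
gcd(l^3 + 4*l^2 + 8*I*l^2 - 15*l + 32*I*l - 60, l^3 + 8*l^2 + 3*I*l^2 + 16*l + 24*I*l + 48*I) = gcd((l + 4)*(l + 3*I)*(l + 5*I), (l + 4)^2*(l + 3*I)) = l^2 + l*(4 + 3*I) + 12*I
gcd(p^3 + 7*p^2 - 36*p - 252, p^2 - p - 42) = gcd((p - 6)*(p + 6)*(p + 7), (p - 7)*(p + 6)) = p + 6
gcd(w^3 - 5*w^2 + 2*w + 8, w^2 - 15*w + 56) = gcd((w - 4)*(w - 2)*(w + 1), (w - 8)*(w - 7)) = 1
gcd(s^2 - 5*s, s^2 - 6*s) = s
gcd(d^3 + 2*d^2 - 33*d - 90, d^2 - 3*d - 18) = d^2 - 3*d - 18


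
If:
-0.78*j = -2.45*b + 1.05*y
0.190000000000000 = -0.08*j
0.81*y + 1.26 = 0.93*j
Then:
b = -2.59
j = -2.38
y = -4.28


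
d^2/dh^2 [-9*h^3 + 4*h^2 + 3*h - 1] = 8 - 54*h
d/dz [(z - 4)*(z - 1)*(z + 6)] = 3*z^2 + 2*z - 26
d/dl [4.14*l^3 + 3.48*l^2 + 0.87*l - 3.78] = 12.42*l^2 + 6.96*l + 0.87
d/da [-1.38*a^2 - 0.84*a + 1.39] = -2.76*a - 0.84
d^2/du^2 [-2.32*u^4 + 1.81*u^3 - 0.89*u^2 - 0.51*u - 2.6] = -27.84*u^2 + 10.86*u - 1.78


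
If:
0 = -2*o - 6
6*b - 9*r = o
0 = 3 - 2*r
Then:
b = 7/4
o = -3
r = 3/2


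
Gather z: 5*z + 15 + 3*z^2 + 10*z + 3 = 3*z^2 + 15*z + 18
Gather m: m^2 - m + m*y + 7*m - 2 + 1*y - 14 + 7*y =m^2 + m*(y + 6) + 8*y - 16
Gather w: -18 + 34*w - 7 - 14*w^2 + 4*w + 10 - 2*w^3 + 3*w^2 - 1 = -2*w^3 - 11*w^2 + 38*w - 16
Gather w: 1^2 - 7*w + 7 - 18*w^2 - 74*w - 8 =-18*w^2 - 81*w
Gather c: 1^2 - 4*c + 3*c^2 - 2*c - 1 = 3*c^2 - 6*c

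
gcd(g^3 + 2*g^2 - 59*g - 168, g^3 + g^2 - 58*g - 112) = g^2 - g - 56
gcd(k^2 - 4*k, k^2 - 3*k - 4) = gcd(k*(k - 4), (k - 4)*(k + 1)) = k - 4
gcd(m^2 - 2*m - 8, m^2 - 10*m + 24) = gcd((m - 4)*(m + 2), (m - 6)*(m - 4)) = m - 4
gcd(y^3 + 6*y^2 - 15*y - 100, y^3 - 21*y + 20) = y^2 + y - 20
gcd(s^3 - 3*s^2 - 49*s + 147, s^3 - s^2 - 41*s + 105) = s^2 + 4*s - 21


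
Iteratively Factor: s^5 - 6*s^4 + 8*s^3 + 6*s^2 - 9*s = (s)*(s^4 - 6*s^3 + 8*s^2 + 6*s - 9) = s*(s - 1)*(s^3 - 5*s^2 + 3*s + 9) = s*(s - 3)*(s - 1)*(s^2 - 2*s - 3) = s*(s - 3)*(s - 1)*(s + 1)*(s - 3)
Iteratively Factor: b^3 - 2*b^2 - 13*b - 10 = (b + 1)*(b^2 - 3*b - 10) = (b - 5)*(b + 1)*(b + 2)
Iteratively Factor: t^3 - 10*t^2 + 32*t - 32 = (t - 4)*(t^2 - 6*t + 8) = (t - 4)*(t - 2)*(t - 4)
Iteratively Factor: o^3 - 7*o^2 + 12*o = (o - 4)*(o^2 - 3*o) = (o - 4)*(o - 3)*(o)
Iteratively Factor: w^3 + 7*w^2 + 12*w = (w)*(w^2 + 7*w + 12) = w*(w + 3)*(w + 4)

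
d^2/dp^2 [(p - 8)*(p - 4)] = 2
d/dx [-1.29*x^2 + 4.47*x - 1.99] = 4.47 - 2.58*x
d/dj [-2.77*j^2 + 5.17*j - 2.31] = 5.17 - 5.54*j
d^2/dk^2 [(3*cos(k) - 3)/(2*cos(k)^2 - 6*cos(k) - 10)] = 3*(9*sin(k)^4*cos(k) - sin(k)^4 + 40*sin(k)^2 + 77*cos(k)/4 + 45*cos(3*k)/4 - cos(5*k)/2 + 19)/(2*(sin(k)^2 + 3*cos(k) + 4)^3)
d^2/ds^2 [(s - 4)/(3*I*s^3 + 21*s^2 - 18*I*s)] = 2*(s*(I*s^2 + 7*s - 6*I)*(-3*I*s^2 - 14*s - (s - 4)*(3*I*s + 7) + 6*I) + (s - 4)*(3*I*s^2 + 14*s - 6*I)^2)/(3*s^3*(I*s^2 + 7*s - 6*I)^3)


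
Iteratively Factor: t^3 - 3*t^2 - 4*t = (t + 1)*(t^2 - 4*t) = t*(t + 1)*(t - 4)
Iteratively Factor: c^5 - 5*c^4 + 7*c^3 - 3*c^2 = (c - 3)*(c^4 - 2*c^3 + c^2) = (c - 3)*(c - 1)*(c^3 - c^2) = (c - 3)*(c - 1)^2*(c^2) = c*(c - 3)*(c - 1)^2*(c)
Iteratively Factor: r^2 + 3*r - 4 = (r - 1)*(r + 4)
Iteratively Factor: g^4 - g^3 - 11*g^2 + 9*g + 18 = (g + 3)*(g^3 - 4*g^2 + g + 6) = (g - 3)*(g + 3)*(g^2 - g - 2) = (g - 3)*(g + 1)*(g + 3)*(g - 2)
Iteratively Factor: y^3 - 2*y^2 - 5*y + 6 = (y - 3)*(y^2 + y - 2) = (y - 3)*(y - 1)*(y + 2)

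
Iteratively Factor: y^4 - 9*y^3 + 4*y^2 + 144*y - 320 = (y - 5)*(y^3 - 4*y^2 - 16*y + 64) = (y - 5)*(y + 4)*(y^2 - 8*y + 16) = (y - 5)*(y - 4)*(y + 4)*(y - 4)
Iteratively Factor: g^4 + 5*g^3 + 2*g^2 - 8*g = (g)*(g^3 + 5*g^2 + 2*g - 8) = g*(g + 4)*(g^2 + g - 2) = g*(g - 1)*(g + 4)*(g + 2)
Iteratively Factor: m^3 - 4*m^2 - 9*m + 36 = (m + 3)*(m^2 - 7*m + 12) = (m - 3)*(m + 3)*(m - 4)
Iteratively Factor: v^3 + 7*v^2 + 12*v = (v + 3)*(v^2 + 4*v) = v*(v + 3)*(v + 4)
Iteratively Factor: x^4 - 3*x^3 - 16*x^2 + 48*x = (x - 3)*(x^3 - 16*x) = x*(x - 3)*(x^2 - 16) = x*(x - 3)*(x + 4)*(x - 4)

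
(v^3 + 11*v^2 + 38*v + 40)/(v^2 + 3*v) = (v^3 + 11*v^2 + 38*v + 40)/(v*(v + 3))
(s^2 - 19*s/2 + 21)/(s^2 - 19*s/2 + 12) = (2*s^2 - 19*s + 42)/(2*s^2 - 19*s + 24)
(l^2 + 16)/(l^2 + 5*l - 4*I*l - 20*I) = (l + 4*I)/(l + 5)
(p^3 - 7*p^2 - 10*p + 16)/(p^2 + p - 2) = p - 8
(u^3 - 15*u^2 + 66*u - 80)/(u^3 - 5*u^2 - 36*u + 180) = (u^2 - 10*u + 16)/(u^2 - 36)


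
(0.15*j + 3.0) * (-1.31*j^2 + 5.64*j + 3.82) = -0.1965*j^3 - 3.084*j^2 + 17.493*j + 11.46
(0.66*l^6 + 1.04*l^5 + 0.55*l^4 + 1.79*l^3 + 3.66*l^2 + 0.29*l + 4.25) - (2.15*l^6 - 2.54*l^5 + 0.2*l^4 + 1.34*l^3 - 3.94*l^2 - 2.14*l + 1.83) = -1.49*l^6 + 3.58*l^5 + 0.35*l^4 + 0.45*l^3 + 7.6*l^2 + 2.43*l + 2.42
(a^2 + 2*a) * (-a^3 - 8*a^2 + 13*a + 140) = -a^5 - 10*a^4 - 3*a^3 + 166*a^2 + 280*a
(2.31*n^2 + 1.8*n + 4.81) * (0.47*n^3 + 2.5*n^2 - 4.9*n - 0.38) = 1.0857*n^5 + 6.621*n^4 - 4.5583*n^3 + 2.3272*n^2 - 24.253*n - 1.8278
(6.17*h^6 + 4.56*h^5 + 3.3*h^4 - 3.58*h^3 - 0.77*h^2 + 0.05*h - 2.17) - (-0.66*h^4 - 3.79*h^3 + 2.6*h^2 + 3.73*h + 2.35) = 6.17*h^6 + 4.56*h^5 + 3.96*h^4 + 0.21*h^3 - 3.37*h^2 - 3.68*h - 4.52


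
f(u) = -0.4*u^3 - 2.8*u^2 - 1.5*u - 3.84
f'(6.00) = -78.30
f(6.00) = -200.04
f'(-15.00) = -187.50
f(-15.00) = 738.66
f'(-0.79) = 2.18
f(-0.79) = -4.21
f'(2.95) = -28.46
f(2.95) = -42.90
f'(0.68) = -5.86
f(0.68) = -6.28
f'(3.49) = -35.66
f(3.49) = -60.18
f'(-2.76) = 4.81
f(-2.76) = -12.62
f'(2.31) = -20.84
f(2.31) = -27.18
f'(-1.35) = 3.87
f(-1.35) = -5.93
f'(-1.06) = 3.09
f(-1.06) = -4.92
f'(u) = -1.2*u^2 - 5.6*u - 1.5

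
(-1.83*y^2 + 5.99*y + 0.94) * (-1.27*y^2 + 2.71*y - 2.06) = 2.3241*y^4 - 12.5666*y^3 + 18.8089*y^2 - 9.792*y - 1.9364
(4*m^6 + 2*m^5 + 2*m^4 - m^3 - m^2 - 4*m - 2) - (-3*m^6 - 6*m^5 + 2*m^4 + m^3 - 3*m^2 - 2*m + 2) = 7*m^6 + 8*m^5 - 2*m^3 + 2*m^2 - 2*m - 4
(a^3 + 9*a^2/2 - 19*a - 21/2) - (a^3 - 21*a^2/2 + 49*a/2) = 15*a^2 - 87*a/2 - 21/2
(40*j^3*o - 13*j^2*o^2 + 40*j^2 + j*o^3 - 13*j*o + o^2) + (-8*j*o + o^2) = 40*j^3*o - 13*j^2*o^2 + 40*j^2 + j*o^3 - 21*j*o + 2*o^2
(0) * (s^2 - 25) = 0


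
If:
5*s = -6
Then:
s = -6/5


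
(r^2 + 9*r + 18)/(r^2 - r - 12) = (r + 6)/(r - 4)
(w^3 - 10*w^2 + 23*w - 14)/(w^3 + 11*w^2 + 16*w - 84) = (w^2 - 8*w + 7)/(w^2 + 13*w + 42)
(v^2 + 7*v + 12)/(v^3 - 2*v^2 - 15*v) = (v + 4)/(v*(v - 5))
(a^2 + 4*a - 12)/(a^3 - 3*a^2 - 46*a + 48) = (a - 2)/(a^2 - 9*a + 8)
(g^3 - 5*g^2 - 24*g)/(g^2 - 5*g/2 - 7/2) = 2*g*(-g^2 + 5*g + 24)/(-2*g^2 + 5*g + 7)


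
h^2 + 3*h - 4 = (h - 1)*(h + 4)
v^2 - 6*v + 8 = (v - 4)*(v - 2)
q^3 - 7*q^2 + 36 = (q - 6)*(q - 3)*(q + 2)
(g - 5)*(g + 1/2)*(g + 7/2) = g^3 - g^2 - 73*g/4 - 35/4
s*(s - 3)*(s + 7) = s^3 + 4*s^2 - 21*s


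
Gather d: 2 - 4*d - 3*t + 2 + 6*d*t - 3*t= d*(6*t - 4) - 6*t + 4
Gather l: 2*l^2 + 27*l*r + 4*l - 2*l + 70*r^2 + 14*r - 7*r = 2*l^2 + l*(27*r + 2) + 70*r^2 + 7*r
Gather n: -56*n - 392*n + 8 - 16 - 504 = -448*n - 512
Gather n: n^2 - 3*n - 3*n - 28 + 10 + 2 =n^2 - 6*n - 16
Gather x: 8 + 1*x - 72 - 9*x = -8*x - 64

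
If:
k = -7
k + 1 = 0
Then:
No Solution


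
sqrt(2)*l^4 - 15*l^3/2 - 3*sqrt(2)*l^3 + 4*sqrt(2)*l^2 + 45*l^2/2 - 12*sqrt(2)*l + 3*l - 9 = (l - 3)*(l - 3*sqrt(2))*(l - sqrt(2))*(sqrt(2)*l + 1/2)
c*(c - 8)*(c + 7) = c^3 - c^2 - 56*c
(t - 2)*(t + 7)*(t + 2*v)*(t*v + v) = t^4*v + 2*t^3*v^2 + 6*t^3*v + 12*t^2*v^2 - 9*t^2*v - 18*t*v^2 - 14*t*v - 28*v^2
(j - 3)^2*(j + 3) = j^3 - 3*j^2 - 9*j + 27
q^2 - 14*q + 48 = (q - 8)*(q - 6)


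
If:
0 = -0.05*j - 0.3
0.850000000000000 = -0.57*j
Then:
No Solution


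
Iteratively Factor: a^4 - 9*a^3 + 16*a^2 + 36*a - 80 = (a + 2)*(a^3 - 11*a^2 + 38*a - 40) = (a - 4)*(a + 2)*(a^2 - 7*a + 10) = (a - 4)*(a - 2)*(a + 2)*(a - 5)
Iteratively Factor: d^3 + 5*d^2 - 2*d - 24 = (d + 3)*(d^2 + 2*d - 8) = (d + 3)*(d + 4)*(d - 2)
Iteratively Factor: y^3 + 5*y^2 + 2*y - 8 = (y + 2)*(y^2 + 3*y - 4) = (y + 2)*(y + 4)*(y - 1)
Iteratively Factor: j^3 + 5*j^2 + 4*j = (j)*(j^2 + 5*j + 4) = j*(j + 1)*(j + 4)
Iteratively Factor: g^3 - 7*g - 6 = (g + 2)*(g^2 - 2*g - 3) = (g + 1)*(g + 2)*(g - 3)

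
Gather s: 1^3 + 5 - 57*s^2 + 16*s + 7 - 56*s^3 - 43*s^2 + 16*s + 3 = -56*s^3 - 100*s^2 + 32*s + 16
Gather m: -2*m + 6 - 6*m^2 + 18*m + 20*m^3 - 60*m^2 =20*m^3 - 66*m^2 + 16*m + 6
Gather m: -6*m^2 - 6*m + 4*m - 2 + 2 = -6*m^2 - 2*m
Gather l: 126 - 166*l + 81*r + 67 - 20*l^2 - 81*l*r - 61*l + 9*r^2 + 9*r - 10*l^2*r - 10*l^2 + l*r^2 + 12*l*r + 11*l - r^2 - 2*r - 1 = l^2*(-10*r - 30) + l*(r^2 - 69*r - 216) + 8*r^2 + 88*r + 192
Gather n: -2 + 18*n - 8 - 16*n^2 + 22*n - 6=-16*n^2 + 40*n - 16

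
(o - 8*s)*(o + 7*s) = o^2 - o*s - 56*s^2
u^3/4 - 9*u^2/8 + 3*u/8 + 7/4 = (u/4 + 1/4)*(u - 7/2)*(u - 2)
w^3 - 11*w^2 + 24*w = w*(w - 8)*(w - 3)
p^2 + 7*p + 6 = (p + 1)*(p + 6)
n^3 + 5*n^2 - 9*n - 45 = (n - 3)*(n + 3)*(n + 5)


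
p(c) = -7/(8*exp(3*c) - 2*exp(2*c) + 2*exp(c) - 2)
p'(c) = -7*(-24*exp(3*c) + 4*exp(2*c) - 2*exp(c))/(8*exp(3*c) - 2*exp(2*c) + 2*exp(c) - 2)^2 = (42*exp(2*c) - 7*exp(c) + 7/2)*exp(c)/(4*exp(3*c) - exp(2*c) + exp(c) - 1)^2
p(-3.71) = 3.59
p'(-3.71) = 0.09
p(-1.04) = 5.88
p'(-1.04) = 6.27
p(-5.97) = 3.51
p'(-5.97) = 0.01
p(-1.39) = 4.66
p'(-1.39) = 1.93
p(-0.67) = 16.34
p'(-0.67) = 121.76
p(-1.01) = 6.09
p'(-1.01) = 7.18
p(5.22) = -0.00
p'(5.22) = 0.00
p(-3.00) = 3.68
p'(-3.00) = 0.18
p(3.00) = 0.00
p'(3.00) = 0.00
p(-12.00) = 3.50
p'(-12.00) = 0.00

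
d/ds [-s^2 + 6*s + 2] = 6 - 2*s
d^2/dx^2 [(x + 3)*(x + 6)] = 2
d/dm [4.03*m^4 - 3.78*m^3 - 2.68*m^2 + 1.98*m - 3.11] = 16.12*m^3 - 11.34*m^2 - 5.36*m + 1.98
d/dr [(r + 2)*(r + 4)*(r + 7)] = 3*r^2 + 26*r + 50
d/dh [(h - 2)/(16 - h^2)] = (-h^2 + 2*h*(h - 2) + 16)/(h^2 - 16)^2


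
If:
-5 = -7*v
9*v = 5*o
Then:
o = 9/7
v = 5/7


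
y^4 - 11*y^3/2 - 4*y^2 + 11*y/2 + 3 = (y - 6)*(y - 1)*(y + 1/2)*(y + 1)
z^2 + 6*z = z*(z + 6)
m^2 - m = m*(m - 1)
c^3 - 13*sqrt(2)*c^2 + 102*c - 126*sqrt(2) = (c - 7*sqrt(2))*(c - 3*sqrt(2))^2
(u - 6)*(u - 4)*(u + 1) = u^3 - 9*u^2 + 14*u + 24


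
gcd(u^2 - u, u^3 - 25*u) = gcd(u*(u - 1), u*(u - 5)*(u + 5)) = u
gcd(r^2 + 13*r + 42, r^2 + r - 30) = r + 6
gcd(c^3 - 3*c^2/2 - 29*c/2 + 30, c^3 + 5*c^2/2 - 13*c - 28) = c + 4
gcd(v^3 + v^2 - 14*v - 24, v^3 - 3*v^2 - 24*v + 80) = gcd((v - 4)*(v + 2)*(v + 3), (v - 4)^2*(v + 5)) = v - 4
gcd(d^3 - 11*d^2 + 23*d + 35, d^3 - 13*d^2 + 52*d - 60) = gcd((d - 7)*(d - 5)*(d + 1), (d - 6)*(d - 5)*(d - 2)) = d - 5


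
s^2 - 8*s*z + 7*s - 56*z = (s + 7)*(s - 8*z)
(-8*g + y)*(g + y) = -8*g^2 - 7*g*y + y^2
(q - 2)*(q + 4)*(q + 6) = q^3 + 8*q^2 + 4*q - 48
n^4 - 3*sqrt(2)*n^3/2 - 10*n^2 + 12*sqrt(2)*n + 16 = (n - 2*sqrt(2))^2*(n + sqrt(2)/2)*(n + 2*sqrt(2))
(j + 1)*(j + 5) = j^2 + 6*j + 5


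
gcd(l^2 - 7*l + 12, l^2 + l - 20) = l - 4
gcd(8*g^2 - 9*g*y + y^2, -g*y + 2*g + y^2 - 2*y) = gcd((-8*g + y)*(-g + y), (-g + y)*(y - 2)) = -g + y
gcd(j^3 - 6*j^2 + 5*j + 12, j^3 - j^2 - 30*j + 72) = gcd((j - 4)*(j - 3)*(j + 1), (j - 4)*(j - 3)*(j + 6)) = j^2 - 7*j + 12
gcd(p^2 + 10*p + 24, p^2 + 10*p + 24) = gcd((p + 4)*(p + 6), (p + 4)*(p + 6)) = p^2 + 10*p + 24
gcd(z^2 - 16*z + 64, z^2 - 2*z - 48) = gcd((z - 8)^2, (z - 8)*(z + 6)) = z - 8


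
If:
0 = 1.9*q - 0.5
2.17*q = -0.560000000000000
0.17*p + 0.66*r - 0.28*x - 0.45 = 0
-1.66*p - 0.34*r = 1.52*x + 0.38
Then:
No Solution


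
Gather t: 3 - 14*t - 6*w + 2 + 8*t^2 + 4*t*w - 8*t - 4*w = 8*t^2 + t*(4*w - 22) - 10*w + 5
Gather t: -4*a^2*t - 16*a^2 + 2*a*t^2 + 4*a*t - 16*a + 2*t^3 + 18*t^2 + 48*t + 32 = -16*a^2 - 16*a + 2*t^3 + t^2*(2*a + 18) + t*(-4*a^2 + 4*a + 48) + 32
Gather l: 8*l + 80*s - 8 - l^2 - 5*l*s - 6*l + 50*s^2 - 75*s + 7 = -l^2 + l*(2 - 5*s) + 50*s^2 + 5*s - 1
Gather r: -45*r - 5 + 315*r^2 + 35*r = 315*r^2 - 10*r - 5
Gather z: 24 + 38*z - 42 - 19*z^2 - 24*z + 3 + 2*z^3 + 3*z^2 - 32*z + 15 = 2*z^3 - 16*z^2 - 18*z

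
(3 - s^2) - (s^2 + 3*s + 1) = -2*s^2 - 3*s + 2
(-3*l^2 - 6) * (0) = 0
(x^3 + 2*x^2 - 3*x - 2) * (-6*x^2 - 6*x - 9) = -6*x^5 - 18*x^4 - 3*x^3 + 12*x^2 + 39*x + 18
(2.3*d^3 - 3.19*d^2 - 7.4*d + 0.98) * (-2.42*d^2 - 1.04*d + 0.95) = -5.566*d^5 + 5.3278*d^4 + 23.4106*d^3 + 2.2939*d^2 - 8.0492*d + 0.931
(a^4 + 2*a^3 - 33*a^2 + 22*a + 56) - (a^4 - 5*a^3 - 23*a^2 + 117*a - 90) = 7*a^3 - 10*a^2 - 95*a + 146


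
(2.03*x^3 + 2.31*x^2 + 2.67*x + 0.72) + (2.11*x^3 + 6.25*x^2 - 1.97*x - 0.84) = 4.14*x^3 + 8.56*x^2 + 0.7*x - 0.12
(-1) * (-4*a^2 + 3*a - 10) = 4*a^2 - 3*a + 10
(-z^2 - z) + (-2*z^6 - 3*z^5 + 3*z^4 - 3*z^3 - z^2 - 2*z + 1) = -2*z^6 - 3*z^5 + 3*z^4 - 3*z^3 - 2*z^2 - 3*z + 1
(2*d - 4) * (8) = 16*d - 32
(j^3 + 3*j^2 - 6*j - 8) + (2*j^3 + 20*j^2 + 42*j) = 3*j^3 + 23*j^2 + 36*j - 8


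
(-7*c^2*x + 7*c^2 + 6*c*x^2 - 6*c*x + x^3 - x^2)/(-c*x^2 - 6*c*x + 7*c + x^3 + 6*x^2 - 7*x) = (7*c + x)/(x + 7)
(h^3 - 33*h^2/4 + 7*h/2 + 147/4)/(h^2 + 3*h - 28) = (4*h^3 - 33*h^2 + 14*h + 147)/(4*(h^2 + 3*h - 28))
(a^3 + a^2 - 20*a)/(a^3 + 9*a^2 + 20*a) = (a - 4)/(a + 4)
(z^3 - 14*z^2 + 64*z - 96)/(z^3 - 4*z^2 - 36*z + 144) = (z - 4)/(z + 6)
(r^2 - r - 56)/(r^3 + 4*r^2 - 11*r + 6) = (r^2 - r - 56)/(r^3 + 4*r^2 - 11*r + 6)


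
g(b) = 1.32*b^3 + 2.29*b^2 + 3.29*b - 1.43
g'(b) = 3.96*b^2 + 4.58*b + 3.29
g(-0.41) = -2.48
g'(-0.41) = 2.08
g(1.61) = 15.31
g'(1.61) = 20.93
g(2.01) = 25.15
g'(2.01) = 28.49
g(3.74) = 111.96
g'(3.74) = 75.81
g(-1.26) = -4.58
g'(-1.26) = 3.81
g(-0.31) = -2.27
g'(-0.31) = 2.25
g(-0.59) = -2.85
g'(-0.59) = 1.97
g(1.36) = 10.60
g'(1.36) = 16.84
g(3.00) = 64.69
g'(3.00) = 52.67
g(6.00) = 385.87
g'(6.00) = 173.33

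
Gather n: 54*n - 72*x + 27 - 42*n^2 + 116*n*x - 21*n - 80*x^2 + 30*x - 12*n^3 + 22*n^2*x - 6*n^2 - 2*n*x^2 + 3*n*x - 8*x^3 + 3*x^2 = -12*n^3 + n^2*(22*x - 48) + n*(-2*x^2 + 119*x + 33) - 8*x^3 - 77*x^2 - 42*x + 27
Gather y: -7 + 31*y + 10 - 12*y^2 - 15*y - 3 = -12*y^2 + 16*y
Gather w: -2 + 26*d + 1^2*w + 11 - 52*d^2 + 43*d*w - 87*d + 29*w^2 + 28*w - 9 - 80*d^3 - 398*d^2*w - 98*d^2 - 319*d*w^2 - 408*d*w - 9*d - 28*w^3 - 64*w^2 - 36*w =-80*d^3 - 150*d^2 - 70*d - 28*w^3 + w^2*(-319*d - 35) + w*(-398*d^2 - 365*d - 7)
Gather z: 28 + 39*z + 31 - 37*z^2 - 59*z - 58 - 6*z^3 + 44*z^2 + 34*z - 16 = -6*z^3 + 7*z^2 + 14*z - 15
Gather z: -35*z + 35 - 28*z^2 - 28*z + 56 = -28*z^2 - 63*z + 91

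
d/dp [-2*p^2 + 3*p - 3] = 3 - 4*p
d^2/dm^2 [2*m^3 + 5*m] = 12*m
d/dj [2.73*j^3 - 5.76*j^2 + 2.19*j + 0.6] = 8.19*j^2 - 11.52*j + 2.19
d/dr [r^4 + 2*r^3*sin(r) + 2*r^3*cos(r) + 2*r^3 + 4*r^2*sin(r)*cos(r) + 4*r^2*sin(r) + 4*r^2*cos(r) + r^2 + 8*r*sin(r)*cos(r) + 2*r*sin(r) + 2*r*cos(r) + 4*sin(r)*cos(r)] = 2*sqrt(2)*r^3*cos(r + pi/4) + 4*r^3 + 4*r^2*sin(r) + 8*r^2*cos(r) + 4*r^2*cos(2*r) + 2*sqrt(2)*r^2*cos(r + pi/4) + 6*r^2 + 4*r*sin(r) + 2*sqrt(2)*r*sin(r + pi/4) + 4*sqrt(2)*r*sin(2*r + pi/4) + 8*r*cos(r) + 4*r*cos(2*r) + 2*r + 2*sqrt(2)*sin(r + pi/4) + 4*sqrt(2)*sin(2*r + pi/4)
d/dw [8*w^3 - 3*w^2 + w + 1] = 24*w^2 - 6*w + 1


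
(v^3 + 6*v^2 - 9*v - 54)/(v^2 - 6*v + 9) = (v^2 + 9*v + 18)/(v - 3)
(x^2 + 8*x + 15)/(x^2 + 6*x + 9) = (x + 5)/(x + 3)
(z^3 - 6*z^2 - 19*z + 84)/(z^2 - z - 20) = (z^2 - 10*z + 21)/(z - 5)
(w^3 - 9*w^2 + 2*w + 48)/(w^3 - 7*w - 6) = (w - 8)/(w + 1)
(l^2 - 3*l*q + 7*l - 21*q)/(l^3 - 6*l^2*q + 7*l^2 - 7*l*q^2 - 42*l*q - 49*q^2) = (-l + 3*q)/(-l^2 + 6*l*q + 7*q^2)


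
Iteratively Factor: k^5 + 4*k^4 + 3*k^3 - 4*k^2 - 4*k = (k - 1)*(k^4 + 5*k^3 + 8*k^2 + 4*k) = (k - 1)*(k + 2)*(k^3 + 3*k^2 + 2*k) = (k - 1)*(k + 2)^2*(k^2 + k) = k*(k - 1)*(k + 2)^2*(k + 1)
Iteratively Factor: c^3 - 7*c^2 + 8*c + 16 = (c + 1)*(c^2 - 8*c + 16) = (c - 4)*(c + 1)*(c - 4)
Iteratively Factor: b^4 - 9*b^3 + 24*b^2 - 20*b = (b - 5)*(b^3 - 4*b^2 + 4*b) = (b - 5)*(b - 2)*(b^2 - 2*b) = (b - 5)*(b - 2)^2*(b)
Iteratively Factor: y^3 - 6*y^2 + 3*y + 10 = (y - 5)*(y^2 - y - 2) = (y - 5)*(y + 1)*(y - 2)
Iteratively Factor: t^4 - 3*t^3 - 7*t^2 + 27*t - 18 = (t - 1)*(t^3 - 2*t^2 - 9*t + 18) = (t - 3)*(t - 1)*(t^2 + t - 6) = (t - 3)*(t - 1)*(t + 3)*(t - 2)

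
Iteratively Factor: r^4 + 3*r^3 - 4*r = (r)*(r^3 + 3*r^2 - 4) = r*(r + 2)*(r^2 + r - 2) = r*(r - 1)*(r + 2)*(r + 2)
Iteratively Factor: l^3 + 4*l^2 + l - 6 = (l + 2)*(l^2 + 2*l - 3) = (l + 2)*(l + 3)*(l - 1)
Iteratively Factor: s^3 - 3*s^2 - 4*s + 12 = (s - 3)*(s^2 - 4) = (s - 3)*(s - 2)*(s + 2)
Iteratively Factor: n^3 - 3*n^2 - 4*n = (n - 4)*(n^2 + n) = n*(n - 4)*(n + 1)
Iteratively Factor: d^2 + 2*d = (d + 2)*(d)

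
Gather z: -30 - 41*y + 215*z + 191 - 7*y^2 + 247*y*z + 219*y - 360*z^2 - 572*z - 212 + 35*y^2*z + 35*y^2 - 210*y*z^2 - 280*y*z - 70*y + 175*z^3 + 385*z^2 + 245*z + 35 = 28*y^2 + 108*y + 175*z^3 + z^2*(25 - 210*y) + z*(35*y^2 - 33*y - 112) - 16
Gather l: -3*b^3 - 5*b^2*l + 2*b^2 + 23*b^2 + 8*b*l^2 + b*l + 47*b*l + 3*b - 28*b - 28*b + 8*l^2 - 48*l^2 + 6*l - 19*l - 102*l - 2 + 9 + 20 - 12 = -3*b^3 + 25*b^2 - 53*b + l^2*(8*b - 40) + l*(-5*b^2 + 48*b - 115) + 15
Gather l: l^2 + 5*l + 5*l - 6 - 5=l^2 + 10*l - 11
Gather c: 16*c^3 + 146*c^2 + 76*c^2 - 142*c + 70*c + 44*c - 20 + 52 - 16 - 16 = 16*c^3 + 222*c^2 - 28*c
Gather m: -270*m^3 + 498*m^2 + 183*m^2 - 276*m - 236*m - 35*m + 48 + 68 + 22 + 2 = -270*m^3 + 681*m^2 - 547*m + 140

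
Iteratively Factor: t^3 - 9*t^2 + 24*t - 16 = (t - 1)*(t^2 - 8*t + 16) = (t - 4)*(t - 1)*(t - 4)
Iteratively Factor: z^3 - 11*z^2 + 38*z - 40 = (z - 4)*(z^2 - 7*z + 10) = (z - 5)*(z - 4)*(z - 2)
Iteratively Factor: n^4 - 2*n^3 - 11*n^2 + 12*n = (n)*(n^3 - 2*n^2 - 11*n + 12) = n*(n + 3)*(n^2 - 5*n + 4) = n*(n - 4)*(n + 3)*(n - 1)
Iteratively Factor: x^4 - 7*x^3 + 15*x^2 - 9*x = (x)*(x^3 - 7*x^2 + 15*x - 9) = x*(x - 1)*(x^2 - 6*x + 9) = x*(x - 3)*(x - 1)*(x - 3)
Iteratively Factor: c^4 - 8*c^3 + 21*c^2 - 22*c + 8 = (c - 1)*(c^3 - 7*c^2 + 14*c - 8) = (c - 1)^2*(c^2 - 6*c + 8) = (c - 2)*(c - 1)^2*(c - 4)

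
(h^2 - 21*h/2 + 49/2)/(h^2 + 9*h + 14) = (2*h^2 - 21*h + 49)/(2*(h^2 + 9*h + 14))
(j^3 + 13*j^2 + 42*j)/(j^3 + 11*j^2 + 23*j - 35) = j*(j + 6)/(j^2 + 4*j - 5)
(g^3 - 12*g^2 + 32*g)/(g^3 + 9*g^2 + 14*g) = (g^2 - 12*g + 32)/(g^2 + 9*g + 14)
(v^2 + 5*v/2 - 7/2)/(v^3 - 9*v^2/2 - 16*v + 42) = (v - 1)/(v^2 - 8*v + 12)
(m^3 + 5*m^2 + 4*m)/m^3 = 1 + 5/m + 4/m^2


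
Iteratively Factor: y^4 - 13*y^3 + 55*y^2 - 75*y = (y - 5)*(y^3 - 8*y^2 + 15*y) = (y - 5)*(y - 3)*(y^2 - 5*y) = y*(y - 5)*(y - 3)*(y - 5)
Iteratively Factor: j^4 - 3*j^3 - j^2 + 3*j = (j - 3)*(j^3 - j) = (j - 3)*(j + 1)*(j^2 - j) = j*(j - 3)*(j + 1)*(j - 1)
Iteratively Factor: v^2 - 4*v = (v - 4)*(v)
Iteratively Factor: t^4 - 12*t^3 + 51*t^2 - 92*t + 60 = (t - 2)*(t^3 - 10*t^2 + 31*t - 30) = (t - 5)*(t - 2)*(t^2 - 5*t + 6) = (t - 5)*(t - 2)^2*(t - 3)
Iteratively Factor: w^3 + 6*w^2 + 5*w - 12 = (w + 4)*(w^2 + 2*w - 3) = (w - 1)*(w + 4)*(w + 3)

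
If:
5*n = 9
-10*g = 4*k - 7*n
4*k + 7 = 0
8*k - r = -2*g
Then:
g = 49/25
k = -7/4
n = 9/5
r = -252/25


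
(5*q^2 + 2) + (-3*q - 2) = 5*q^2 - 3*q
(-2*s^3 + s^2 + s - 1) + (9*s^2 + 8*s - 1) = -2*s^3 + 10*s^2 + 9*s - 2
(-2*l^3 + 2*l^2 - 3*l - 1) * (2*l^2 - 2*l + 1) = -4*l^5 + 8*l^4 - 12*l^3 + 6*l^2 - l - 1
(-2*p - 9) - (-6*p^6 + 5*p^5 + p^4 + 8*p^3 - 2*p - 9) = 6*p^6 - 5*p^5 - p^4 - 8*p^3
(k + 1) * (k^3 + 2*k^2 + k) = k^4 + 3*k^3 + 3*k^2 + k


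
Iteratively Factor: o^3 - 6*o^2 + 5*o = (o)*(o^2 - 6*o + 5) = o*(o - 5)*(o - 1)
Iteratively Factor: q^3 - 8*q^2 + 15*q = (q)*(q^2 - 8*q + 15) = q*(q - 3)*(q - 5)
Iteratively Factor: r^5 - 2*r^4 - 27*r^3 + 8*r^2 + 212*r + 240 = (r + 3)*(r^4 - 5*r^3 - 12*r^2 + 44*r + 80) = (r - 5)*(r + 3)*(r^3 - 12*r - 16) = (r - 5)*(r - 4)*(r + 3)*(r^2 + 4*r + 4) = (r - 5)*(r - 4)*(r + 2)*(r + 3)*(r + 2)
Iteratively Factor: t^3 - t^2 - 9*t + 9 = (t - 1)*(t^2 - 9) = (t - 1)*(t + 3)*(t - 3)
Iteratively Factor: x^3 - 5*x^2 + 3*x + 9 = (x - 3)*(x^2 - 2*x - 3) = (x - 3)*(x + 1)*(x - 3)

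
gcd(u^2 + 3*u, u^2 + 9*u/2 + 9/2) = u + 3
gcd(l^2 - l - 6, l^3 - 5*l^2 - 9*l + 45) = l - 3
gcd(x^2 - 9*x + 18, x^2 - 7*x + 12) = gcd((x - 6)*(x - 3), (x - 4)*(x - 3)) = x - 3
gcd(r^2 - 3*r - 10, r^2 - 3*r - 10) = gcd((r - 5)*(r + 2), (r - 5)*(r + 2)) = r^2 - 3*r - 10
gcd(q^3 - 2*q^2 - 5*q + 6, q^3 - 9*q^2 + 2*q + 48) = q^2 - q - 6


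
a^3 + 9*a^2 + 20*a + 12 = (a + 1)*(a + 2)*(a + 6)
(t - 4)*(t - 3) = t^2 - 7*t + 12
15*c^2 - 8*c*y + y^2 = (-5*c + y)*(-3*c + y)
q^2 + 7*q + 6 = (q + 1)*(q + 6)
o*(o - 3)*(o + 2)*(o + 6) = o^4 + 5*o^3 - 12*o^2 - 36*o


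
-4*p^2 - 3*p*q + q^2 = (-4*p + q)*(p + q)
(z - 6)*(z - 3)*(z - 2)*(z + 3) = z^4 - 8*z^3 + 3*z^2 + 72*z - 108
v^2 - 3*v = v*(v - 3)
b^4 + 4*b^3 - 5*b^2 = b^2*(b - 1)*(b + 5)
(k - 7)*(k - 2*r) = k^2 - 2*k*r - 7*k + 14*r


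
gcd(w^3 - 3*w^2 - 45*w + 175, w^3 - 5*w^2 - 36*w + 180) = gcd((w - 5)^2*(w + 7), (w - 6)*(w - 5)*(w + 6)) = w - 5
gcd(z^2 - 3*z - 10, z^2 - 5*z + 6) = 1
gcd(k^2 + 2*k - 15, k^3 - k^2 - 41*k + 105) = k - 3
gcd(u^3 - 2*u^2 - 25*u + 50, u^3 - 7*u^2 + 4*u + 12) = u - 2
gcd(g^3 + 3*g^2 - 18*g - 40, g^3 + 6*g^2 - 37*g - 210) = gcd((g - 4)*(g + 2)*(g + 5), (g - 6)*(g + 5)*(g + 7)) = g + 5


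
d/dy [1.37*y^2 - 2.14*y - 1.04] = 2.74*y - 2.14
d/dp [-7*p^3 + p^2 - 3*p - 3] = -21*p^2 + 2*p - 3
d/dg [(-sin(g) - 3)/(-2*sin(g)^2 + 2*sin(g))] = (-cos(g) - 6/tan(g) + 3*cos(g)/sin(g)^2)/(2*(sin(g) - 1)^2)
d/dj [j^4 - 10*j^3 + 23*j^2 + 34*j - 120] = 4*j^3 - 30*j^2 + 46*j + 34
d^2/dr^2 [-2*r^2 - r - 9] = -4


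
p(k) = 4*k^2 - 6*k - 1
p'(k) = 8*k - 6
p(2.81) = 13.72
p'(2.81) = 16.48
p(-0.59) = 3.93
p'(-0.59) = -10.72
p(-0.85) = 6.99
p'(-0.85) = -12.80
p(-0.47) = 2.70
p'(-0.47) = -9.76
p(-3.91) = 83.61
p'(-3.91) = -37.28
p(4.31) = 47.44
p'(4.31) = 28.48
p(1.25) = -2.25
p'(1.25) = 4.00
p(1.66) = 0.06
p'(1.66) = 7.28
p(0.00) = -1.00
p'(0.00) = -6.00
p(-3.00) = 53.00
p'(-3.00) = -30.00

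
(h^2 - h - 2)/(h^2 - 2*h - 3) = (h - 2)/(h - 3)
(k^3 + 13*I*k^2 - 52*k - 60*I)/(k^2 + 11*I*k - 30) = k + 2*I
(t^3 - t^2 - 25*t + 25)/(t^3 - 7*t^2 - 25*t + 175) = (t - 1)/(t - 7)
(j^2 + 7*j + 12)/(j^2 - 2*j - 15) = (j + 4)/(j - 5)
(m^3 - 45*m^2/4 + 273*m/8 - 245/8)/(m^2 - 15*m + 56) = (8*m^2 - 34*m + 35)/(8*(m - 8))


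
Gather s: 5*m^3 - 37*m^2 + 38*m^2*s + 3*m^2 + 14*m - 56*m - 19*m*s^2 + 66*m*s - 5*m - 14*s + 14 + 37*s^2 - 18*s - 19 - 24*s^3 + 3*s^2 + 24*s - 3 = 5*m^3 - 34*m^2 - 47*m - 24*s^3 + s^2*(40 - 19*m) + s*(38*m^2 + 66*m - 8) - 8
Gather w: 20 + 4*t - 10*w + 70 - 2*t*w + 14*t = 18*t + w*(-2*t - 10) + 90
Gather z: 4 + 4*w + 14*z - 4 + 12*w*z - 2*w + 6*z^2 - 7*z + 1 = 2*w + 6*z^2 + z*(12*w + 7) + 1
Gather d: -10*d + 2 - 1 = 1 - 10*d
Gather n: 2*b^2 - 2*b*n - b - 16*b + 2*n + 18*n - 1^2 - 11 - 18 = 2*b^2 - 17*b + n*(20 - 2*b) - 30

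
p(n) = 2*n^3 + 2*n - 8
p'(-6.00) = 218.00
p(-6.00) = -452.00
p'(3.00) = 56.00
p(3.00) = 52.00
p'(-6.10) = 225.26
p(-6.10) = -474.16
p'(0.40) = 2.96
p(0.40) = -7.07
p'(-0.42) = 3.06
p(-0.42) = -8.99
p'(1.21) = 10.78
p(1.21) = -2.04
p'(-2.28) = 33.19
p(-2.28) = -36.26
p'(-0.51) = 3.56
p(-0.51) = -9.29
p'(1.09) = 9.13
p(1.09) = -3.23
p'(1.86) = 22.76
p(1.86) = 8.59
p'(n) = 6*n^2 + 2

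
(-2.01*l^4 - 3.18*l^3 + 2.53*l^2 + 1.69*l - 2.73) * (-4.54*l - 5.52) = 9.1254*l^5 + 25.5324*l^4 + 6.0674*l^3 - 21.6382*l^2 + 3.0654*l + 15.0696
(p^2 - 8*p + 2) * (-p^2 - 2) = -p^4 + 8*p^3 - 4*p^2 + 16*p - 4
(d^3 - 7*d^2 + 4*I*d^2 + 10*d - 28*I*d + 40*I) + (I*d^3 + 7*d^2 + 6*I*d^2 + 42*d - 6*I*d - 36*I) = d^3 + I*d^3 + 10*I*d^2 + 52*d - 34*I*d + 4*I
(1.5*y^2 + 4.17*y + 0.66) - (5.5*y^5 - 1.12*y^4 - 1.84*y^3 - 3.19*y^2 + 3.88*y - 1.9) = -5.5*y^5 + 1.12*y^4 + 1.84*y^3 + 4.69*y^2 + 0.29*y + 2.56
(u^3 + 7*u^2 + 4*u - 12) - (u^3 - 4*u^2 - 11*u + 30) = 11*u^2 + 15*u - 42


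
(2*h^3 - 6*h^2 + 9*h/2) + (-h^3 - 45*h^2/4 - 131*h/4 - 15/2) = h^3 - 69*h^2/4 - 113*h/4 - 15/2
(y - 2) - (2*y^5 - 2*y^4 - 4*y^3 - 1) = -2*y^5 + 2*y^4 + 4*y^3 + y - 1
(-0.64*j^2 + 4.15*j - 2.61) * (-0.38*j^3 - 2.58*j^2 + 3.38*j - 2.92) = 0.2432*j^5 + 0.0741999999999998*j^4 - 11.8784*j^3 + 22.6296*j^2 - 20.9398*j + 7.6212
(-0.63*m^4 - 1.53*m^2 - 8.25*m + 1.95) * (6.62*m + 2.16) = -4.1706*m^5 - 1.3608*m^4 - 10.1286*m^3 - 57.9198*m^2 - 4.911*m + 4.212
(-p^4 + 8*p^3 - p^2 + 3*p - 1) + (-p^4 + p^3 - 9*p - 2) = -2*p^4 + 9*p^3 - p^2 - 6*p - 3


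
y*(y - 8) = y^2 - 8*y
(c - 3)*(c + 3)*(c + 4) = c^3 + 4*c^2 - 9*c - 36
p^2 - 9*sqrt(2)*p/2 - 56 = (p - 8*sqrt(2))*(p + 7*sqrt(2)/2)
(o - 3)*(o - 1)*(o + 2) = o^3 - 2*o^2 - 5*o + 6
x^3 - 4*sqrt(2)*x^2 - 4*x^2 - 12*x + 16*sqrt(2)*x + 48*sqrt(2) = (x - 6)*(x + 2)*(x - 4*sqrt(2))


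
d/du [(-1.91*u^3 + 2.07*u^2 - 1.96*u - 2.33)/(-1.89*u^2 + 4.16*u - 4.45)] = (3.6099*u^4 - 15.8912*u^3 + 30.4053*u^2 - 27.2304*u + 18.4148)/(3.5721*u^4 - 15.7248*u^3 + 34.1266*u^2 - 37.024*u + 19.8025)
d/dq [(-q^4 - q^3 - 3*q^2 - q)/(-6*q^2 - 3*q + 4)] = (12*q^5 + 15*q^4 - 10*q^3 - 9*q^2 - 24*q - 4)/(36*q^4 + 36*q^3 - 39*q^2 - 24*q + 16)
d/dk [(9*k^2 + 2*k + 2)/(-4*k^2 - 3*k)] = (-19*k^2 + 16*k + 6)/(k^2*(16*k^2 + 24*k + 9))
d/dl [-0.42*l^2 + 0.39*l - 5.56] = 0.39 - 0.84*l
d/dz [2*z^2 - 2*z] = 4*z - 2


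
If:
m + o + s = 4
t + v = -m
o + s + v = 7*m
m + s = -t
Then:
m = v/8 + 1/2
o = 7/2 - 9*v/8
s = v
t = -9*v/8 - 1/2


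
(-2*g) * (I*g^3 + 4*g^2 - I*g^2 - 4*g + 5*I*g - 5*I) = -2*I*g^4 - 8*g^3 + 2*I*g^3 + 8*g^2 - 10*I*g^2 + 10*I*g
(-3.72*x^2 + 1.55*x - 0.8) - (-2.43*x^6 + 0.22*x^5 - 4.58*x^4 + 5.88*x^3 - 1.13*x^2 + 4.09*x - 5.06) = 2.43*x^6 - 0.22*x^5 + 4.58*x^4 - 5.88*x^3 - 2.59*x^2 - 2.54*x + 4.26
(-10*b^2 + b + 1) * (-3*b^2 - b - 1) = 30*b^4 + 7*b^3 + 6*b^2 - 2*b - 1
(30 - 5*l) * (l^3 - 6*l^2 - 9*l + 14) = -5*l^4 + 60*l^3 - 135*l^2 - 340*l + 420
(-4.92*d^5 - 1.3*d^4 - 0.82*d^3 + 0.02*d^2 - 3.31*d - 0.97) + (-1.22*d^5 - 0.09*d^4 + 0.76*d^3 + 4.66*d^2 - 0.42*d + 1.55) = -6.14*d^5 - 1.39*d^4 - 0.0599999999999999*d^3 + 4.68*d^2 - 3.73*d + 0.58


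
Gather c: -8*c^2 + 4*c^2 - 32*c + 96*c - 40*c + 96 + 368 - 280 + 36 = -4*c^2 + 24*c + 220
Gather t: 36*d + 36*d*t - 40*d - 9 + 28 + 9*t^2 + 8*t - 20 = -4*d + 9*t^2 + t*(36*d + 8) - 1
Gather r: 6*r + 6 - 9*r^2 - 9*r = -9*r^2 - 3*r + 6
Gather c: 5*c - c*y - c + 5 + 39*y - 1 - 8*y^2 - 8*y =c*(4 - y) - 8*y^2 + 31*y + 4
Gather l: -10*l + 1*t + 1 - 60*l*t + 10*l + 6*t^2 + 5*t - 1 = -60*l*t + 6*t^2 + 6*t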